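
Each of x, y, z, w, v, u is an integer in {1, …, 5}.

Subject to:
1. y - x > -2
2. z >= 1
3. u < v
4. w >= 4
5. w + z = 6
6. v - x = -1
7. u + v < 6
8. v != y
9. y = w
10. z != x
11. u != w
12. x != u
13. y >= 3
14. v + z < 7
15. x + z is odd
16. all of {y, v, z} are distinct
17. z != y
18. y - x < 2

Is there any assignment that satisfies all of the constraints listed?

Setting (x, y, z, w, v, u) = (4, 5, 1, 5, 3, 1) satisfies everything: constraint 1: y - x = 1; constraint 5: w + z = 6, and the others follow.

Satisfiable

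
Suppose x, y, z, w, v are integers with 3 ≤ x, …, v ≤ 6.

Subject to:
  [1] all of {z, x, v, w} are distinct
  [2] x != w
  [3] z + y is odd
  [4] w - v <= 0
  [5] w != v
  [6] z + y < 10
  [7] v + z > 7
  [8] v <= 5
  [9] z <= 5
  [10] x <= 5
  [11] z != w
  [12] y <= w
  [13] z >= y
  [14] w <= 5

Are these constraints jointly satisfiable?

Constraints 8, 9, 10, and 14 confine each of z, x, v, w to the 3 values {3, …, 5} (the domain already gives each ≥ 3).
Constraint 1 requires all 4 of them to be distinct, but only 3 values are available — impossible by the pigeonhole principle.

Unsatisfiable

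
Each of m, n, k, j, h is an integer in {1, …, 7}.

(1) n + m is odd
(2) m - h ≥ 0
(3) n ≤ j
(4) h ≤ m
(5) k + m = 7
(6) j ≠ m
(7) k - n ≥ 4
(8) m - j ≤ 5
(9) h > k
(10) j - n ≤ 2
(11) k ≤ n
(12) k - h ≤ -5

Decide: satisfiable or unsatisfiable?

Constraints 2, 7, 8, 10, and 12 give j − m ≥ -5, m − h ≥ 0, h − k ≥ 5, k − n ≥ 4, n − j ≥ -2.
Adding all 5 inequalities: the left sides telescope to 0, and the right sides sum to (-5) + 0 + 5 + 4 + (-2) = 2. So 0 ≥ 2, which is false.

Unsatisfiable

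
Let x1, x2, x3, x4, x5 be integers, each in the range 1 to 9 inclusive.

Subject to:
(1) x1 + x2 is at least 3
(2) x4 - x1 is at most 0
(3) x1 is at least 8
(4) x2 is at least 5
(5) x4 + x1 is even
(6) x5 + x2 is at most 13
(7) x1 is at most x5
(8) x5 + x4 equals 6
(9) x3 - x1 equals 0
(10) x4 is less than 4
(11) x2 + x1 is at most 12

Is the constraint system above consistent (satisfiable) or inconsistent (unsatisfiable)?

From constraint 4: x2 ≥ 5. From constraint 3: x1 ≥ 8. Hence x2 + x1 ≥ 13. But constraint 11 requires x2 + x1 ≤ 12, and 12 < 13. Contradiction.

Unsatisfiable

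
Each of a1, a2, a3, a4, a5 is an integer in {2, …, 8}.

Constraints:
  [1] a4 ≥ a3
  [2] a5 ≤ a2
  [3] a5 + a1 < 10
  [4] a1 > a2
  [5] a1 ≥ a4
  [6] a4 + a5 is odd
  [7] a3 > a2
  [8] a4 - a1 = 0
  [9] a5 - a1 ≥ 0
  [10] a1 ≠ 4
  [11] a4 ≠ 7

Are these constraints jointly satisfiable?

Unsatisfiable

Constraints 1, 2, 5, 7, and 9 give a5 ≤ a2, a2 < a3, a3 ≤ a4, a4 ≤ a1, a1 ≤ a5. Chaining: a5 ≤ a2 < a3 ≤ a4 ≤ a1 ≤ a5, which forces a5 < a5 — impossible.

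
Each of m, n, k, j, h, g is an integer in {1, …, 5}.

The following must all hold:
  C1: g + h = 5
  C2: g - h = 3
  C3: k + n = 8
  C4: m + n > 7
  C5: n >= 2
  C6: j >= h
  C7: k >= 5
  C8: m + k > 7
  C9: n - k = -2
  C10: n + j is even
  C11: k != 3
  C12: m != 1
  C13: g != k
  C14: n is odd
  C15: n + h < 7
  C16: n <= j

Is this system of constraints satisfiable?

Satisfiable

Setting (m, n, k, j, h, g) = (5, 3, 5, 5, 1, 4) satisfies everything: constraint 1: g + h = 5; constraint 2: g - h = 3, and the others follow.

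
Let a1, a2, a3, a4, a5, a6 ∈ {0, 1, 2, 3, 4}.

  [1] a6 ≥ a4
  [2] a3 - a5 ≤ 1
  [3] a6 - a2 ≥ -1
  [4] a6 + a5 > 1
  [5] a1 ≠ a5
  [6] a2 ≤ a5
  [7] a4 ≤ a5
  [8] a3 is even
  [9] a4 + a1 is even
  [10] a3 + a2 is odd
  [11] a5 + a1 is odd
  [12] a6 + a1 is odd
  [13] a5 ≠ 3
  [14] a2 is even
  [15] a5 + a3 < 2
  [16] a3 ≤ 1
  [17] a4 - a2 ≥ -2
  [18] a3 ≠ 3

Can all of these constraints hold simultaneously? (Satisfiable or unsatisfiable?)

Unsatisfiable

Constraint 8 makes a3 even and constraint 14 makes a2 even, so a3 + a2 must be even. Constraint 10 says a3 + a2 is odd — contradiction.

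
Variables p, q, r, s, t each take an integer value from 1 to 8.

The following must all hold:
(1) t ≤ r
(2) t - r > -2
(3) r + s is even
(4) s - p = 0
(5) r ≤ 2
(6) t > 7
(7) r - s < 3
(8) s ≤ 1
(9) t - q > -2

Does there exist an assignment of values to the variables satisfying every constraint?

From constraint 6: t ≥ 8. From constraints 1 and 5: t ≤ r and r ≤ 2, so t ≤ 2. But 2 < 8, so no value of t works.

Unsatisfiable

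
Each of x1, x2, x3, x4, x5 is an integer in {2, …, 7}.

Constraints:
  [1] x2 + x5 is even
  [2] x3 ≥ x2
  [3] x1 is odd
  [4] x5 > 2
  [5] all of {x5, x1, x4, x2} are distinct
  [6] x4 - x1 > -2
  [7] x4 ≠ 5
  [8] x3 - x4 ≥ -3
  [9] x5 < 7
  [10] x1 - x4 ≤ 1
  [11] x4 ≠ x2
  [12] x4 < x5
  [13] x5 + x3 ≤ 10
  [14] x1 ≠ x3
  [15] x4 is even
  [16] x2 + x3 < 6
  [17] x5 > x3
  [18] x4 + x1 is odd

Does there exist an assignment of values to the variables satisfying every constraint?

Satisfiable

The assignment x1 = 3, x2 = 2, x3 = 2, x4 = 4, x5 = 6 works:
  constraint 6 holds since x4 - x1 = 1.
  constraint 8 holds since x3 - x4 = -2.
The rest check out directly.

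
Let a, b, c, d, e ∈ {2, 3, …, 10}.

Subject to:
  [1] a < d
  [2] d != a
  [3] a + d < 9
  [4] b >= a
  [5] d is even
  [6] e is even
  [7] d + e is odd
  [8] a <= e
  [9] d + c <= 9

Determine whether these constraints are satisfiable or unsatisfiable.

Unsatisfiable

Constraint 5 makes d even and constraint 6 makes e even, so d + e must be even. Constraint 7 says d + e is odd — contradiction.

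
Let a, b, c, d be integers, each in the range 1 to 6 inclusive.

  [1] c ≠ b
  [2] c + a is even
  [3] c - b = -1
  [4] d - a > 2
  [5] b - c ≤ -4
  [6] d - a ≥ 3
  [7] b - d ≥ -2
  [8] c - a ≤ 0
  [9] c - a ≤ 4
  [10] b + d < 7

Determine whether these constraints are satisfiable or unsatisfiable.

Unsatisfiable

Constraints 5, 6, 7, and 9 give b − d ≥ -2, d − a ≥ 3, a − c ≥ -4, c − b ≥ 4.
Adding all 4 inequalities: the left sides telescope to 0, and the right sides sum to (-2) + 3 + (-4) + 4 = 1. So 0 ≥ 1, which is false.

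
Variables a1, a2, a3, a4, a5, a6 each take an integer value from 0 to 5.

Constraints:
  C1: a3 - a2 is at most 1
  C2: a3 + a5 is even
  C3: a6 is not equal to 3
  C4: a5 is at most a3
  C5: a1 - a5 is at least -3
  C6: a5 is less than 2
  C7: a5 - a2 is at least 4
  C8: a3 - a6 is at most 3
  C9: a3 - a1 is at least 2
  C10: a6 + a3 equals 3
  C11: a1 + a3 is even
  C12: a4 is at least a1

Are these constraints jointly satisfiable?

Constraints 1, 5, 7, and 9 give a3 − a1 ≥ 2, a1 − a5 ≥ -3, a5 − a2 ≥ 4, a2 − a3 ≥ -1.
Adding all 4 inequalities: the left sides telescope to 0, and the right sides sum to 2 + (-3) + 4 + (-1) = 2. So 0 ≥ 2, which is false.

Unsatisfiable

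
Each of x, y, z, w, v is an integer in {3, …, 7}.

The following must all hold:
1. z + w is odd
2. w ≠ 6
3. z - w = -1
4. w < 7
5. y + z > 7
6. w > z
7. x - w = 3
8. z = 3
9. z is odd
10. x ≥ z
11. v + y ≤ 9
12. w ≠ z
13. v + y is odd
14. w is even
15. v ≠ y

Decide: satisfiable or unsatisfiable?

Take x = 7, y = 6, z = 3, w = 4, v = 3. Then constraint 3: z - w = -1; constraint 5: y + z = 9; constraint 7: x - w = 3, and every other listed constraint is also met.

Satisfiable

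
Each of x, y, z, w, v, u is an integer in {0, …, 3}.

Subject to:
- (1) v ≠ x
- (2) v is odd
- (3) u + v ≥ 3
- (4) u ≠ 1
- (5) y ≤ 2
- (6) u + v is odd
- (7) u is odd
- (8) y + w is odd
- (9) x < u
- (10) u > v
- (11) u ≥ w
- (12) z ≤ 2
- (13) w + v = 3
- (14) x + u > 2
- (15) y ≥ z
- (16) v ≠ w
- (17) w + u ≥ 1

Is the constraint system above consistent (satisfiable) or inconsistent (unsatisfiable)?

Constraint 7 makes u odd and constraint 2 makes v odd, so u + v must be even. Constraint 6 says u + v is odd — contradiction.

Unsatisfiable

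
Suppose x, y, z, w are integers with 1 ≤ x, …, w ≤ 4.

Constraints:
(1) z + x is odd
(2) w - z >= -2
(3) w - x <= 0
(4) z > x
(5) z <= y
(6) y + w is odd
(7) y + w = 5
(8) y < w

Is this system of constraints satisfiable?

Unsatisfiable

Constraints 3, 4, 5, and 8 give x < z, z ≤ y, y < w, w ≤ x. Chaining: x < z ≤ y < w ≤ x, which forces x < x — impossible.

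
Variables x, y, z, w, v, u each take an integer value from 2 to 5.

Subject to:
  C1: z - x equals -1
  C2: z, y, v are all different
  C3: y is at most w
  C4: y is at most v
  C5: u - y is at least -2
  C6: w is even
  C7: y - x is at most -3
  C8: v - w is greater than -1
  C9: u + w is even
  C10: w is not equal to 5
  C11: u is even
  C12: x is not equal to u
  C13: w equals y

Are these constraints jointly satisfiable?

Satisfiable

The assignment x = 5, y = 2, z = 4, w = 2, v = 3, u = 2 works:
  constraint 1 holds since z - x = -1.
  constraint 5 holds since u - y = 0.
The rest check out directly.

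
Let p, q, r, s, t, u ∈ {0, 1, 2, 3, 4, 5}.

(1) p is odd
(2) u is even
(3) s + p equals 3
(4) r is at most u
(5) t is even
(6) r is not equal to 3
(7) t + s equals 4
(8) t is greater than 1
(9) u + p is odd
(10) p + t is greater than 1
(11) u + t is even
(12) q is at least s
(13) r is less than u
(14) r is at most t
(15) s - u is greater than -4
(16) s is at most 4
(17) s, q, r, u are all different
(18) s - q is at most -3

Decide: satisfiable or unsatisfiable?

Satisfiable

Take p = 1, q = 5, r = 1, s = 2, t = 2, u = 4. Then constraint 3: s + p = 3; constraint 7: t + s = 4; constraint 10: p + t = 3, and every other listed constraint is also met.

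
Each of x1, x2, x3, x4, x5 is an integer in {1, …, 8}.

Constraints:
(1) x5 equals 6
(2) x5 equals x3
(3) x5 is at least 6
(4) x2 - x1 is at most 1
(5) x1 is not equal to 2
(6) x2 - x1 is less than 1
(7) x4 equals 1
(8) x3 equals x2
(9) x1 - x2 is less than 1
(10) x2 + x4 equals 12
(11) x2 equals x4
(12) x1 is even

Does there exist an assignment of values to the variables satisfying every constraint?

Constraint 1 fixes x5 = 6 and constraint 7 fixes x4 = 1. Constraints 2, 8, and 11 give x5 = x3 = x2 = x4, so x5 = x4. But 6 ≠ 1 — contradiction.

Unsatisfiable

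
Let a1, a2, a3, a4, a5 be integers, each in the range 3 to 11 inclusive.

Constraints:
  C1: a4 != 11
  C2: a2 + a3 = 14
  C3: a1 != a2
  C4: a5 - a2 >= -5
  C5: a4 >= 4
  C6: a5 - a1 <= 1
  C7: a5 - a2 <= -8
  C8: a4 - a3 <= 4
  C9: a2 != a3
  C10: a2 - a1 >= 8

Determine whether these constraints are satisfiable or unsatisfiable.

Unsatisfiable

Constraints 4, 6, and 10 give a1 − a5 ≥ -1, a5 − a2 ≥ -5, a2 − a1 ≥ 8.
Adding all 3 inequalities: the left sides telescope to 0, and the right sides sum to (-1) + (-5) + 8 = 2. So 0 ≥ 2, which is false.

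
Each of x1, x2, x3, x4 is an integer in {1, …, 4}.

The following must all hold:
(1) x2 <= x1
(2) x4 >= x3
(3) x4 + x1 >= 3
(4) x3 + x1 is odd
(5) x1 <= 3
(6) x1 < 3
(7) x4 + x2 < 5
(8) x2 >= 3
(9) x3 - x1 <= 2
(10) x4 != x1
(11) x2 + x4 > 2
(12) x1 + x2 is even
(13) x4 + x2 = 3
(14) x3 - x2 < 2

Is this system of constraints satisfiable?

From constraints 1 and 8: x1 ≥ x2 and x2 ≥ 3, so x1 ≥ 3. From constraint 6: x1 ≤ 2. But 2 < 3, so no value of x1 works.

Unsatisfiable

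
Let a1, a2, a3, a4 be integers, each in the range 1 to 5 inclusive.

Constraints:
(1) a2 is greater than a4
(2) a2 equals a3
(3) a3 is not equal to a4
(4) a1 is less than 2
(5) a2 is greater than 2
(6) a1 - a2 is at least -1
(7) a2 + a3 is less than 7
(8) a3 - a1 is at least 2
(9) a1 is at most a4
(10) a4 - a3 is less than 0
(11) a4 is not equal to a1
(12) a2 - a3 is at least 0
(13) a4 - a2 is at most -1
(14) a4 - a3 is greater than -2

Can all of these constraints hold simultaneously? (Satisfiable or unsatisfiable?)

Constraints 6, 8, and 12 give a3 − a1 ≥ 2, a1 − a2 ≥ -1, a2 − a3 ≥ 0.
Adding all 3 inequalities: the left sides telescope to 0, and the right sides sum to 2 + (-1) + 0 = 1. So 0 ≥ 1, which is false.

Unsatisfiable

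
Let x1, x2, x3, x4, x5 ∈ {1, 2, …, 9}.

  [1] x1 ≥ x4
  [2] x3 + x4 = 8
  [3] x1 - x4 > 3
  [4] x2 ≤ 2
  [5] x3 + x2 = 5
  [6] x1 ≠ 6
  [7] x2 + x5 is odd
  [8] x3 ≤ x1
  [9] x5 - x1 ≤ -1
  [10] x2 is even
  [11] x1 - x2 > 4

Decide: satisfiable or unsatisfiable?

Satisfiable

Setting (x1, x2, x3, x4, x5) = (9, 2, 3, 5, 7) satisfies everything: constraint 2: x3 + x4 = 8; constraint 3: x1 - x4 = 4, and the others follow.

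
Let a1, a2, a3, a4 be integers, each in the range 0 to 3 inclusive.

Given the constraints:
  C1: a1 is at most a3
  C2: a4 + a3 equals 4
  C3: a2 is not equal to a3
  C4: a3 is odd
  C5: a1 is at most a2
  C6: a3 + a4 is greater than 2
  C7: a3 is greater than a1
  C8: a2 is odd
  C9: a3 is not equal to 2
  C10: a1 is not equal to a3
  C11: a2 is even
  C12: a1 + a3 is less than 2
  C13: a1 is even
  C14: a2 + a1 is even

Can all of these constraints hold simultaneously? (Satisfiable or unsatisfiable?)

Unsatisfiable

Constraint 8 makes a2 odd and constraint 13 makes a1 even, so a2 + a1 must be odd. Constraint 14 says a2 + a1 is even — contradiction.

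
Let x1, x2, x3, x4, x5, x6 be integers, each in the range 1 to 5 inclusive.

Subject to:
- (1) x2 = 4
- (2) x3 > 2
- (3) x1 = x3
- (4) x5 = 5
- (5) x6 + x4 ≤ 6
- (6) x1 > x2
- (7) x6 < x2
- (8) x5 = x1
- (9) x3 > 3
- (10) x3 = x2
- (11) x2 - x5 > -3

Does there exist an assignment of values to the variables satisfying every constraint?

Constraint 4 fixes x5 = 5 and constraint 1 fixes x2 = 4. Constraints 3, 8, and 10 give x5 = x1 = x3 = x2, so x5 = x2. But 5 ≠ 4 — contradiction.

Unsatisfiable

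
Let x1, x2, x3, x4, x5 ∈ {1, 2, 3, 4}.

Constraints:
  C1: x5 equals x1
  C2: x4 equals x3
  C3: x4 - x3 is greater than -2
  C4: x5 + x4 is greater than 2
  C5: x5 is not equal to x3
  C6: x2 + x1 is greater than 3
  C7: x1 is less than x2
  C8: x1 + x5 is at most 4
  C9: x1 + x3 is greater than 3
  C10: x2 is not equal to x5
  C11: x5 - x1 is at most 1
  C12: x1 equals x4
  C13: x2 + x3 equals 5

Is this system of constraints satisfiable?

From constraints 1, 2, and 12, x5 = x1 = x4 = x3, so x5 = x3. But constraint 5 says x5 ≠ x3. Contradiction.

Unsatisfiable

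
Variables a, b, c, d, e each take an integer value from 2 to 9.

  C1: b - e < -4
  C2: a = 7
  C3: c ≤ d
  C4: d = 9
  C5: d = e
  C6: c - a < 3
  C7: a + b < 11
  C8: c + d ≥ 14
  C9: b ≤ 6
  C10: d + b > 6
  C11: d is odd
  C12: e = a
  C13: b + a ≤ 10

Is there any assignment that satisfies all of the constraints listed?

Constraint 4 fixes d = 9 and constraint 2 fixes a = 7. Constraints 5 and 12 give d = e = a, so d = a. But 9 ≠ 7 — contradiction.

Unsatisfiable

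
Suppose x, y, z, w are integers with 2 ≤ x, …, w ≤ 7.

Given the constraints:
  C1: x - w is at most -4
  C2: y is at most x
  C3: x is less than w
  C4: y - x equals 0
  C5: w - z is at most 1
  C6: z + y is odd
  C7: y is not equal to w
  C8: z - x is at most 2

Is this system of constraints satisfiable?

Unsatisfiable

Constraints 1, 5, and 8 give w − x ≥ 4, x − z ≥ -2, z − w ≥ -1.
Adding all 3 inequalities: the left sides telescope to 0, and the right sides sum to 4 + (-2) + (-1) = 1. So 0 ≥ 1, which is false.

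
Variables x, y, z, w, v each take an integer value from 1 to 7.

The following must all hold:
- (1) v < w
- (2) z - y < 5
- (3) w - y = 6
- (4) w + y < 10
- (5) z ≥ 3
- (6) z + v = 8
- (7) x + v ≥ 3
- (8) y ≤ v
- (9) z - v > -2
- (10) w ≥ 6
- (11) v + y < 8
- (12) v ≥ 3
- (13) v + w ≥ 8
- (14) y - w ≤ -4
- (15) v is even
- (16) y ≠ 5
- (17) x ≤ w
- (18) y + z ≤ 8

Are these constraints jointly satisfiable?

Satisfiable

One satisfying assignment is x = 1, y = 1, z = 4, w = 7, v = 4.
For the less obvious constraints — constraint 2: z - y = 3; constraint 3: w - y = 6; constraint 4: w + y = 8 — and the others hold by inspection.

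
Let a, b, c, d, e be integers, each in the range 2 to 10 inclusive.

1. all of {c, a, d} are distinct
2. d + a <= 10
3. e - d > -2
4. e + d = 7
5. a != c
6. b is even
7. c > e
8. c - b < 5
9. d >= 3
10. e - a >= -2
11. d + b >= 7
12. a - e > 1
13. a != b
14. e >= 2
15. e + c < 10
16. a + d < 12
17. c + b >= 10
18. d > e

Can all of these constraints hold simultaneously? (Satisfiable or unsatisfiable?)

Satisfiable

The assignment a = 5, b = 4, c = 6, d = 4, e = 3 works:
  constraint 2 holds since d + a = 9.
  constraint 3 holds since e - d = -1.
The rest check out directly.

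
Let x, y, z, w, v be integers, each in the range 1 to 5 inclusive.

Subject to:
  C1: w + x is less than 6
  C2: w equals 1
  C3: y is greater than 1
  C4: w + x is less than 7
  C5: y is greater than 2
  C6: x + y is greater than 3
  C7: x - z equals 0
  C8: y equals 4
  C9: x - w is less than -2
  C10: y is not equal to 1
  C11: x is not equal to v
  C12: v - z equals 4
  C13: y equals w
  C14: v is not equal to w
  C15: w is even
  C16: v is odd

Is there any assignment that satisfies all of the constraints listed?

Constraint 8 fixes y = 4 and constraint 2 fixes w = 1, but constraint 13 requires y = w. Since 4 ≠ 1, contradiction.

Unsatisfiable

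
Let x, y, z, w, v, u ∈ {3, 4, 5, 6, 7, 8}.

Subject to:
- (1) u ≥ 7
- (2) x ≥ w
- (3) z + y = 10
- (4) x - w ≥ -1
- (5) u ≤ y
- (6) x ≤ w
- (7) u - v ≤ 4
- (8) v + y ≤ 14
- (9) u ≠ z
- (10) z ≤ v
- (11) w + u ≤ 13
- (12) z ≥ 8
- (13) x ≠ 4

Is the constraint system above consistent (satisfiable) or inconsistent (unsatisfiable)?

Unsatisfiable

From constraints 10 and 12: v ≥ z ≥ 8. From constraints 1 and 5: y ≥ u ≥ 7. Hence v + y ≥ 15. But constraint 8 requires v + y ≤ 14, and 14 < 15. Contradiction.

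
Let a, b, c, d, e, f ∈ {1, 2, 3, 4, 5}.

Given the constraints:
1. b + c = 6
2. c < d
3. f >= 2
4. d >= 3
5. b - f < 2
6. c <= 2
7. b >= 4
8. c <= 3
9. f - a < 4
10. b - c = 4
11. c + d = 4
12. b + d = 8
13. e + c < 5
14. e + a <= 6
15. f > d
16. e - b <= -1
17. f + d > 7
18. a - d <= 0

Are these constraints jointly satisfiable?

Setting (a, b, c, d, e, f) = (2, 5, 1, 3, 1, 5) satisfies everything: constraint 1: b + c = 6; constraint 5: b - f = 0, and the others follow.

Satisfiable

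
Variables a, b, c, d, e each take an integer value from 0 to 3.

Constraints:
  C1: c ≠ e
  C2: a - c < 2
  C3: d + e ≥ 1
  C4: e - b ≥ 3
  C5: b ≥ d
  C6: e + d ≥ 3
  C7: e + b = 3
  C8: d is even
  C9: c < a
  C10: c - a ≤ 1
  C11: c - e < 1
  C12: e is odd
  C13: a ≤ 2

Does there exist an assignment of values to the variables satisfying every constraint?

Setting (a, b, c, d, e) = (2, 0, 1, 0, 3) satisfies everything: constraint 2: a - c = 1; constraint 3: d + e = 3, and the others follow.

Satisfiable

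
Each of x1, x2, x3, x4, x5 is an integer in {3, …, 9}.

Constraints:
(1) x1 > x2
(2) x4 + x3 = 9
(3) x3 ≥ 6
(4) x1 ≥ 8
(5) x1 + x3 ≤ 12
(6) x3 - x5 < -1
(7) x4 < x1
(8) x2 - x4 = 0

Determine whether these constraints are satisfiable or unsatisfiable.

Unsatisfiable

From constraint 4: x1 ≥ 8. From constraint 3: x3 ≥ 6. Hence x1 + x3 ≥ 14. But constraint 5 requires x1 + x3 ≤ 12, and 12 < 14. Contradiction.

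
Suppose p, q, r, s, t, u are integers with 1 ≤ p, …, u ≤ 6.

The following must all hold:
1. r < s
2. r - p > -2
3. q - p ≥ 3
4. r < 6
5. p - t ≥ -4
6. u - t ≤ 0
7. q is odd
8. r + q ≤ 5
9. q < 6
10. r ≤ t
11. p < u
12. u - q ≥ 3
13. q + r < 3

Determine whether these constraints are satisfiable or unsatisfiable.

Constraints 3, 5, 6, and 12 give q − p ≥ 3, p − t ≥ -4, t − u ≥ 0, u − q ≥ 3.
Adding all 4 inequalities: the left sides telescope to 0, and the right sides sum to 3 + (-4) + 0 + 3 = 2. So 0 ≥ 2, which is false.

Unsatisfiable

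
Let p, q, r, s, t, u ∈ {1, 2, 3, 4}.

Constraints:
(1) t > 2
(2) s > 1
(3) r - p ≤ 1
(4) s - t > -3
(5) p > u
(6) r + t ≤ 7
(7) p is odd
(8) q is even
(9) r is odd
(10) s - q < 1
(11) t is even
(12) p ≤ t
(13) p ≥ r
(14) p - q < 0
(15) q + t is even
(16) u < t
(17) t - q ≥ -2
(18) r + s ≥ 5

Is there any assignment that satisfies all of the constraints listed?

Satisfiable

Take p = 3, q = 4, r = 1, s = 4, t = 4, u = 1. Then constraint 3: r - p = -2; constraint 4: s - t = 0, and every other listed constraint is also met.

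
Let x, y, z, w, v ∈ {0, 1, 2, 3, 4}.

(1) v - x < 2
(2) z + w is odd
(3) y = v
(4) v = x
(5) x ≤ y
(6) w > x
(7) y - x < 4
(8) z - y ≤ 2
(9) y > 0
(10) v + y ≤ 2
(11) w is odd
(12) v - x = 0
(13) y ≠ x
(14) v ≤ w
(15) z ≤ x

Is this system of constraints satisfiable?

From constraints 3 and 4, y = v = x, so y = x. But constraint 13 says y ≠ x. Contradiction.

Unsatisfiable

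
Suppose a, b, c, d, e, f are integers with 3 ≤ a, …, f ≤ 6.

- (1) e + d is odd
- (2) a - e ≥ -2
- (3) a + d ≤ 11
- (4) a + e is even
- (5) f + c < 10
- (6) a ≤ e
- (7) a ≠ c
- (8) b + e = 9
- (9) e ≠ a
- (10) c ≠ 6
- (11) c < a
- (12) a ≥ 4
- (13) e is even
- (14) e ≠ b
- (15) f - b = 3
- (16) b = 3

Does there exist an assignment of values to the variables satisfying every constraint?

Satisfiable

Setting (a, b, c, d, e, f) = (4, 3, 3, 5, 6, 6) satisfies everything: constraint 2: a - e = -2; constraint 3: a + d = 9, and the others follow.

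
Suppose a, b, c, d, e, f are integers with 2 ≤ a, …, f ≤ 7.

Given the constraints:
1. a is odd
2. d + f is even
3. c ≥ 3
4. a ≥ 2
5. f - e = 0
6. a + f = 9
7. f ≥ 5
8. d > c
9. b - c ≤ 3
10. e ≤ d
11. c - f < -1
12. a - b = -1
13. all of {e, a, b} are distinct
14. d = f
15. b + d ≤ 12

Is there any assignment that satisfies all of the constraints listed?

The assignment a = 3, b = 4, c = 4, d = 6, e = 6, f = 6 works:
  constraint 5 holds since f - e = 0.
  constraint 6 holds since a + f = 9.
  constraint 9 holds since b - c = 0.
The rest check out directly.

Satisfiable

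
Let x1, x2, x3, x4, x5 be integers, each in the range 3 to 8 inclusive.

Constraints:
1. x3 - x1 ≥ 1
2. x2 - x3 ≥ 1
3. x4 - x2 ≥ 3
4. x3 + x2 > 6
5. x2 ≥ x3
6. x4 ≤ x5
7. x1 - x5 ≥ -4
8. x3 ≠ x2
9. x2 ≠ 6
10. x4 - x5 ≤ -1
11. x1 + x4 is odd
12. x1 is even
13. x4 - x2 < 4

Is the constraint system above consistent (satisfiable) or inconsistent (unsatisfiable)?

Constraints 1, 2, 3, 7, and 10 give x2 − x3 ≥ 1, x3 − x1 ≥ 1, x1 − x5 ≥ -4, x5 − x4 ≥ 1, x4 − x2 ≥ 3.
Adding all 5 inequalities: the left sides telescope to 0, and the right sides sum to 1 + 1 + (-4) + 1 + 3 = 2. So 0 ≥ 2, which is false.

Unsatisfiable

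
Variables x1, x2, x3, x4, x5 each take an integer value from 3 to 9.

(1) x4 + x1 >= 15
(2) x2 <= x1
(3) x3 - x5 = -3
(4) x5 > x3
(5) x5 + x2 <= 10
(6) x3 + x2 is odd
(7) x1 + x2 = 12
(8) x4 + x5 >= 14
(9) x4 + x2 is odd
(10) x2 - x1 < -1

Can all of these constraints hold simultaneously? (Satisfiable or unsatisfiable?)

Satisfiable

Setting (x1, x2, x3, x4, x5) = (8, 4, 3, 9, 6) satisfies everything: constraint 1: x4 + x1 = 17; constraint 3: x3 - x5 = -3; constraint 5: x5 + x2 = 10, and the others follow.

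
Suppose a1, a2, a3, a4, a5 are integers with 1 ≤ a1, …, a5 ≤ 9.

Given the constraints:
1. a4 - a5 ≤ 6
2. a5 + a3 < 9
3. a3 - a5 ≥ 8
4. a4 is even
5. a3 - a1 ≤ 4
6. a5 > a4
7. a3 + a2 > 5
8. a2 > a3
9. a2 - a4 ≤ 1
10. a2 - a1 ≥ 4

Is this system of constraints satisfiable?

Constraints 1, 3, 5, 9, and 10 give a5 − a4 ≥ -6, a4 − a2 ≥ -1, a2 − a1 ≥ 4, a1 − a3 ≥ -4, a3 − a5 ≥ 8.
Adding all 5 inequalities: the left sides telescope to 0, and the right sides sum to (-6) + (-1) + 4 + (-4) + 8 = 1. So 0 ≥ 1, which is false.

Unsatisfiable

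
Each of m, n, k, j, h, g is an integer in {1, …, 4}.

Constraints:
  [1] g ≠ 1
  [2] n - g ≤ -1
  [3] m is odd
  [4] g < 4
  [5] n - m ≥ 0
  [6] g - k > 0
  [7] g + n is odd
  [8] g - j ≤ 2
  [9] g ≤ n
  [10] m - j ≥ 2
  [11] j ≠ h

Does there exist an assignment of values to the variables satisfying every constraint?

Constraints 2, 5, 8, and 10 give n − m ≥ 0, m − j ≥ 2, j − g ≥ -2, g − n ≥ 1.
Adding all 4 inequalities: the left sides telescope to 0, and the right sides sum to 0 + 2 + (-2) + 1 = 1. So 0 ≥ 1, which is false.

Unsatisfiable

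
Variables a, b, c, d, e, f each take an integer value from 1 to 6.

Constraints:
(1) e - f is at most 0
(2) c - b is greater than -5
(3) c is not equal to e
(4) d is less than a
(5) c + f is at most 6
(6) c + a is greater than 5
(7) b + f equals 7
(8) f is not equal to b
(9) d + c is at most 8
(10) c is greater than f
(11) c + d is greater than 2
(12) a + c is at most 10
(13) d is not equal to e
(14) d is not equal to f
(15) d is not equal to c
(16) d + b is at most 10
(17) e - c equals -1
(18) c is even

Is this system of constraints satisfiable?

Satisfiable

Setting (a, b, c, d, e, f) = (6, 6, 2, 3, 1, 1) satisfies everything: constraint 1: e - f = 0; constraint 2: c - b = -4, and the others follow.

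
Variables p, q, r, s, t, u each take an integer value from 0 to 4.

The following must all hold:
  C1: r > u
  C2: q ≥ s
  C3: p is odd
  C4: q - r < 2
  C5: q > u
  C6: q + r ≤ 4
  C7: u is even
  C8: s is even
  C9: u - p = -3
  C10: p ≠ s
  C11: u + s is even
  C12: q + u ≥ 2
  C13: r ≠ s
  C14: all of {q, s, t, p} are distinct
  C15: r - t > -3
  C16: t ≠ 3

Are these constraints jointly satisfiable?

Setting (p, q, r, s, t, u) = (3, 2, 1, 0, 1, 0) satisfies everything: constraint 4: q - r = 1; constraint 6: q + r = 3; constraint 9: u - p = -3, and the others follow.

Satisfiable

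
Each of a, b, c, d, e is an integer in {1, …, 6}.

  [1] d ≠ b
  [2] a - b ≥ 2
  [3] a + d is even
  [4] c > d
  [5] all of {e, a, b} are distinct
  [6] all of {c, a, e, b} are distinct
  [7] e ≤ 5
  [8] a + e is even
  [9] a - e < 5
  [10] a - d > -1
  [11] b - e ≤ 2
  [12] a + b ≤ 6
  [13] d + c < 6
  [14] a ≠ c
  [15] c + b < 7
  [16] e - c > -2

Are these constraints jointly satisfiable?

The assignment a = 4, b = 1, c = 3, d = 2, e = 2 works:
  constraint 2 holds since a - b = 3.
  constraint 9 holds since a - e = 2.
  constraint 10 holds since a - d = 2.
The rest check out directly.

Satisfiable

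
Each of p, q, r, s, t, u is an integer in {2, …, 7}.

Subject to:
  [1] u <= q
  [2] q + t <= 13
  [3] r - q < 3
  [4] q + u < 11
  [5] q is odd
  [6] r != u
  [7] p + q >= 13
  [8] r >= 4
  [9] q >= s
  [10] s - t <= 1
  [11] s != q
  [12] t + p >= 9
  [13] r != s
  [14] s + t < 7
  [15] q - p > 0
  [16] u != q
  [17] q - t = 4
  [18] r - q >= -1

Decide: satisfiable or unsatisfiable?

Satisfiable

Try p = 6, q = 7, r = 7, s = 3, t = 3, u = 3.
Check constraint 2: q + t = 10; constraint 3: r - q = 0. The remaining constraints are straightforward to verify.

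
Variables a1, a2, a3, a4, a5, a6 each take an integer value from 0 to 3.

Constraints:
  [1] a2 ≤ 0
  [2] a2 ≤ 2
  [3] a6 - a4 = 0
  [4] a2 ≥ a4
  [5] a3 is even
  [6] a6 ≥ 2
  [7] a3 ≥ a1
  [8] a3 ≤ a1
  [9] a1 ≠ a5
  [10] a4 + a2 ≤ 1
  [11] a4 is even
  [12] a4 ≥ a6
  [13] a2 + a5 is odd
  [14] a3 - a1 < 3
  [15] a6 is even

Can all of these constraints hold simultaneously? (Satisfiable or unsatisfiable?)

From constraints 6 and 12: a4 ≥ a6 and a6 ≥ 2, so a4 ≥ 2. From constraints 1 and 4: a4 ≤ a2 and a2 ≤ 0, so a4 ≤ 0. But 0 < 2, so no value of a4 works.

Unsatisfiable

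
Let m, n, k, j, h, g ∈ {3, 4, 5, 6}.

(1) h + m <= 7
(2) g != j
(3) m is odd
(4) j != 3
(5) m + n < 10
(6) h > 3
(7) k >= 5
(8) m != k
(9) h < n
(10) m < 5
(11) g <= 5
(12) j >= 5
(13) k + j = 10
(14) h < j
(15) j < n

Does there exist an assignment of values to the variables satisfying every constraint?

Try m = 3, n = 6, k = 5, j = 5, h = 4, g = 4.
Check constraint 1: h + m = 7; constraint 5: m + n = 9. The remaining constraints are straightforward to verify.

Satisfiable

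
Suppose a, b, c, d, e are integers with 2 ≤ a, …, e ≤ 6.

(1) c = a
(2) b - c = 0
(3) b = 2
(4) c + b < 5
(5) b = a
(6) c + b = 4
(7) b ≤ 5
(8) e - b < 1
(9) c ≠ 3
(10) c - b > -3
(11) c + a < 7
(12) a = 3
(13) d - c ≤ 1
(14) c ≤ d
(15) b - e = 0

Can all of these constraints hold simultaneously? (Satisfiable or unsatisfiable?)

Unsatisfiable

Constraint 3 fixes b = 2 and constraint 12 fixes a = 3, but constraint 5 requires b = a. Since 2 ≠ 3, contradiction.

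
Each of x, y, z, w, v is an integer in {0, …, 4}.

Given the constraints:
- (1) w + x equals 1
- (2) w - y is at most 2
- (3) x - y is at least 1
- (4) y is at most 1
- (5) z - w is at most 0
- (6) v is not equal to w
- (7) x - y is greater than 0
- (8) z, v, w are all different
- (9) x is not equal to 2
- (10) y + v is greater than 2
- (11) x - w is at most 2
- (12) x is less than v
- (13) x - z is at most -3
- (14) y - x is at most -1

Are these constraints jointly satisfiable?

Unsatisfiable

Constraints 2, 3, 5, and 13 give x − y ≥ 1, y − w ≥ -2, w − z ≥ 0, z − x ≥ 3.
Adding all 4 inequalities: the left sides telescope to 0, and the right sides sum to 1 + (-2) + 0 + 3 = 2. So 0 ≥ 2, which is false.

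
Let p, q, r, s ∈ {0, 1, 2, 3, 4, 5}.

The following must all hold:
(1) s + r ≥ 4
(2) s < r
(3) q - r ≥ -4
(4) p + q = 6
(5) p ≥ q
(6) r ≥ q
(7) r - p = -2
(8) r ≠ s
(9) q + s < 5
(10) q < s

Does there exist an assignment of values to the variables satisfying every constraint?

Satisfiable

Take p = 5, q = 1, r = 3, s = 2. Then constraint 1: s + r = 5; constraint 3: q - r = -2, and every other listed constraint is also met.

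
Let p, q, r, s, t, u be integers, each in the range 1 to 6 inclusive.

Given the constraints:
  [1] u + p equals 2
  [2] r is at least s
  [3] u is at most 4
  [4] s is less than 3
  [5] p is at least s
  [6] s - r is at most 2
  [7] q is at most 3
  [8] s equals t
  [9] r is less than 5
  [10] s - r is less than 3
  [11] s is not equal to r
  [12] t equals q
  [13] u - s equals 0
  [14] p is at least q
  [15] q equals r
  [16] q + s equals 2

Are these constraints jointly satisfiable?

Unsatisfiable

From constraints 8, 12, and 15, s = t = q = r, so s = r. But constraint 11 says s ≠ r. Contradiction.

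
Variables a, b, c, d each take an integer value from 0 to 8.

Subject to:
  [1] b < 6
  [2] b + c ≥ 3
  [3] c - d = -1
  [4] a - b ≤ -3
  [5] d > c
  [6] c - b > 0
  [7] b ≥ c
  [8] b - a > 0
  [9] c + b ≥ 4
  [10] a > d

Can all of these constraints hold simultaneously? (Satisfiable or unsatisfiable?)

Unsatisfiable

Constraints 5, 6, 8, and 10 give d < a, a < b, b < c, c < d. Chaining: d < a < b < c < d, which forces d < d — impossible.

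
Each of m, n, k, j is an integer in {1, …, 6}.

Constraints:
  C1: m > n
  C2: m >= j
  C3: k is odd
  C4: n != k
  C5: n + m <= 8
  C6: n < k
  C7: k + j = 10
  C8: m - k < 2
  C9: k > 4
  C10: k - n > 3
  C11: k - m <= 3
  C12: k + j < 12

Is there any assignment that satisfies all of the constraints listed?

Satisfiable

The assignment m = 5, n = 1, k = 5, j = 5 works:
  constraint 5 holds since n + m = 6.
  constraint 7 holds since k + j = 10.
  constraint 8 holds since m - k = 0.
The rest check out directly.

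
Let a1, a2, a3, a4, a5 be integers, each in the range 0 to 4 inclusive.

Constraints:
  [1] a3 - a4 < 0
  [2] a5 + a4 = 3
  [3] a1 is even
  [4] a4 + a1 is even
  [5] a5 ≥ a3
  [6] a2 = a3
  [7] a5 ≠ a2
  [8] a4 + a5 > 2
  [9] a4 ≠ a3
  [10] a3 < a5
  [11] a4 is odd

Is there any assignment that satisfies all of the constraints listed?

Unsatisfiable

Constraint 11 makes a4 odd and constraint 3 makes a1 even, so a4 + a1 must be odd. Constraint 4 says a4 + a1 is even — contradiction.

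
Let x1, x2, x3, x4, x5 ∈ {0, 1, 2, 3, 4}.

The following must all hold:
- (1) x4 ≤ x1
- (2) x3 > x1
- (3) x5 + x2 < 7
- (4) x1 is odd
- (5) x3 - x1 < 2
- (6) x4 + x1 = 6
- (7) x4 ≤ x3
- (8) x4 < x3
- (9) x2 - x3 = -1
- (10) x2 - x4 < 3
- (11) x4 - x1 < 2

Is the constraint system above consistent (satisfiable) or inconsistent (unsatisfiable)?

Setting (x1, x2, x3, x4, x5) = (3, 3, 4, 3, 2) satisfies everything: constraint 3: x5 + x2 = 5; constraint 5: x3 - x1 = 1, and the others follow.

Satisfiable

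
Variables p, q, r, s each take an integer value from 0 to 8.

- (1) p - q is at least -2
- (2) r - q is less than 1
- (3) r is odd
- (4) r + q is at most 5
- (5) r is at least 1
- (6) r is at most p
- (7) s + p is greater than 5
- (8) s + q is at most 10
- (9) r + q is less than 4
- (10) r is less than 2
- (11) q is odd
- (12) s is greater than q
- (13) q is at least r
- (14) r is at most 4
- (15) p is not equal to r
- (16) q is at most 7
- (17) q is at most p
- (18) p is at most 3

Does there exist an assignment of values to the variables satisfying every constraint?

The assignment p = 2, q = 1, r = 1, s = 6 works:
  constraint 1 holds since p - q = 1.
  constraint 2 holds since r - q = 0.
The rest check out directly.

Satisfiable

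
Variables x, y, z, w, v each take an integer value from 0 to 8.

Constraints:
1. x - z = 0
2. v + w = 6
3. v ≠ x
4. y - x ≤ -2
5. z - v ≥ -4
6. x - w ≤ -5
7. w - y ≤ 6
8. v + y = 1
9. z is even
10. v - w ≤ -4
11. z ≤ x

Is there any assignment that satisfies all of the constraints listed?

Unsatisfiable

Constraints 4, 6, and 7 give y − w ≥ -6, w − x ≥ 5, x − y ≥ 2.
Adding all 3 inequalities: the left sides telescope to 0, and the right sides sum to (-6) + 5 + 2 = 1. So 0 ≥ 1, which is false.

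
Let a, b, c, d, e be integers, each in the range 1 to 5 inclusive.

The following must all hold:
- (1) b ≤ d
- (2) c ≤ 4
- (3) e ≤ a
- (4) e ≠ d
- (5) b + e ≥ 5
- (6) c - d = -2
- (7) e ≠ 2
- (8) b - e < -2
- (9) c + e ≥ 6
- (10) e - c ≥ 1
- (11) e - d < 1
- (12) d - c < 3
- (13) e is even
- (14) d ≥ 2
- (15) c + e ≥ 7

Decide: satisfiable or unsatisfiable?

Setting (a, b, c, d, e) = (5, 1, 3, 5, 4) satisfies everything: constraint 5: b + e = 5; constraint 6: c - d = -2, and the others follow.

Satisfiable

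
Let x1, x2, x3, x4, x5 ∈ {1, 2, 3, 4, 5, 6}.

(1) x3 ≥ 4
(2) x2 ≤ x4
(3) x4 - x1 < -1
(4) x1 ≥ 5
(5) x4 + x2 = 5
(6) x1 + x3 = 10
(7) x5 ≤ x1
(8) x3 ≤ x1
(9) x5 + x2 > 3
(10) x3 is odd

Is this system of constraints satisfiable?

Setting (x1, x2, x3, x4, x5) = (5, 2, 5, 3, 2) satisfies everything: constraint 3: x4 - x1 = -2; constraint 5: x4 + x2 = 5; constraint 6: x1 + x3 = 10, and the others follow.

Satisfiable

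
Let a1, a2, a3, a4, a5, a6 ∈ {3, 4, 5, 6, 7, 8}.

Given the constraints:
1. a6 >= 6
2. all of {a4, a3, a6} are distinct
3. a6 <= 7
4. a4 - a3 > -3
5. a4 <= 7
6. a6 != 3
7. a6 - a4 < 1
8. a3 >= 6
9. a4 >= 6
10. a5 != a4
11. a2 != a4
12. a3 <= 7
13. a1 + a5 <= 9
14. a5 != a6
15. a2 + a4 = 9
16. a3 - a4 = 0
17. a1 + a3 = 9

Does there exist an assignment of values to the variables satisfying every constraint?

Constraints 1, 3, 5, 8, 9, and 12 confine each of a4, a3, a6 to the 2 values {6, 7}.
Constraint 2 requires all 3 of them to be distinct, but only 2 values are available — impossible by the pigeonhole principle.

Unsatisfiable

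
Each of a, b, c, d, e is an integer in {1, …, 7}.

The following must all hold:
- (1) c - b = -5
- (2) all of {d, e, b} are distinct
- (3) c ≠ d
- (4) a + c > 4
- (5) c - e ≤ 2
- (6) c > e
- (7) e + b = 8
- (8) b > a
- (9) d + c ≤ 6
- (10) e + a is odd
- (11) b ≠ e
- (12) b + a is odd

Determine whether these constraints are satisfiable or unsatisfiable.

Setting (a, b, c, d, e) = (4, 7, 2, 3, 1) satisfies everything: constraint 1: c - b = -5; constraint 4: a + c = 6, and the others follow.

Satisfiable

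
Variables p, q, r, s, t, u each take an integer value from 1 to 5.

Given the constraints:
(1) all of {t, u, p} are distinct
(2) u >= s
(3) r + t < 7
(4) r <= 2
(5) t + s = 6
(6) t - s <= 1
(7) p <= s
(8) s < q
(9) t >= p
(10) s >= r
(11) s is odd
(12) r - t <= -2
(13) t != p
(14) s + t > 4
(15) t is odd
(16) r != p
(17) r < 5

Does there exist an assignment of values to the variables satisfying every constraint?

Satisfiable

Try p = 2, q = 5, r = 1, s = 3, t = 3, u = 5.
Check constraint 3: r + t = 4; constraint 5: t + s = 6. The remaining constraints are straightforward to verify.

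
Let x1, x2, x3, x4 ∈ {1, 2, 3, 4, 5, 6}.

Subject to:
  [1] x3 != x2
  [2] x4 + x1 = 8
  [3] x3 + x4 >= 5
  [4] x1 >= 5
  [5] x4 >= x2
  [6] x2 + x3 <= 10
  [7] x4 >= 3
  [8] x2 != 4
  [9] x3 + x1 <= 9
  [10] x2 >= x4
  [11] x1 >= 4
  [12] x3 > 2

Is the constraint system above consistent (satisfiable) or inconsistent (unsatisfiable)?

The assignment x1 = 5, x2 = 3, x3 = 4, x4 = 3 works:
  constraint 2 holds since x4 + x1 = 8.
  constraint 3 holds since x3 + x4 = 7.
The rest check out directly.

Satisfiable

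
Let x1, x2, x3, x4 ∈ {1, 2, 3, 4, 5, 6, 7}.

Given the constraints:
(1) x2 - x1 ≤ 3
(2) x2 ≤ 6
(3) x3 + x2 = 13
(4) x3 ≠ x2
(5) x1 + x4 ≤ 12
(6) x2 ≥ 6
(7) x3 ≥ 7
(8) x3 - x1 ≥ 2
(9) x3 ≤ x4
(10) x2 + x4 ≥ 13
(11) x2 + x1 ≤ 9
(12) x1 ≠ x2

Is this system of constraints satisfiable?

Try x1 = 3, x2 = 6, x3 = 7, x4 = 7.
Check constraint 1: x2 - x1 = 3; constraint 3: x3 + x2 = 13. The remaining constraints are straightforward to verify.

Satisfiable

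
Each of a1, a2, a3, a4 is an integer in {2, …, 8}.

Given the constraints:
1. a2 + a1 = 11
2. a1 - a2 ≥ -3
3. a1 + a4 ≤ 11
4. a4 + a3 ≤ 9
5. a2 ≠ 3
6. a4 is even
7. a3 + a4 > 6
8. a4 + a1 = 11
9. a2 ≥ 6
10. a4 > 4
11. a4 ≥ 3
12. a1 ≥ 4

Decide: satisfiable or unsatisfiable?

The assignment a1 = 5, a2 = 6, a3 = 3, a4 = 6 works:
  constraint 1 holds since a2 + a1 = 11.
  constraint 2 holds since a1 - a2 = -1.
The rest check out directly.

Satisfiable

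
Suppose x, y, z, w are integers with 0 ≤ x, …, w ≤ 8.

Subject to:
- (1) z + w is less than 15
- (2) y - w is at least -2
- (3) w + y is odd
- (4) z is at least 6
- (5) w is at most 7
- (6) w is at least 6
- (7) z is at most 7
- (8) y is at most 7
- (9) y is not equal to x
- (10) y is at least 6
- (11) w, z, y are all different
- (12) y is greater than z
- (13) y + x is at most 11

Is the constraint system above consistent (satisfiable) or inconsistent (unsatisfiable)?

Unsatisfiable

Constraints 4, 5, 6, 7, 8, and 10 confine each of w, z, y to the 2 values {6, 7}.
Constraint 11 requires all 3 of them to be distinct, but only 2 values are available — impossible by the pigeonhole principle.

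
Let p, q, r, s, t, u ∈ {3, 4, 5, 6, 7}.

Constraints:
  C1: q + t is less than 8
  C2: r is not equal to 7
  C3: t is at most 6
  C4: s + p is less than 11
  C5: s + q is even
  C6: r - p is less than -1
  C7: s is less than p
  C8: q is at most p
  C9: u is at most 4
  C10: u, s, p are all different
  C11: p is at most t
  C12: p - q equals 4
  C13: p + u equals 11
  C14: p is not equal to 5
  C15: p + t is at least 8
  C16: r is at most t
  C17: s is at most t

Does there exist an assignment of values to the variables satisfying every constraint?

Unsatisfiable

From constraints 3 and 11: p ≤ t ≤ 6. From constraint 9: u ≤ 4. Hence p + u ≤ 10. But constraint 13 requires p + u = 11, and 11 > 10. Contradiction.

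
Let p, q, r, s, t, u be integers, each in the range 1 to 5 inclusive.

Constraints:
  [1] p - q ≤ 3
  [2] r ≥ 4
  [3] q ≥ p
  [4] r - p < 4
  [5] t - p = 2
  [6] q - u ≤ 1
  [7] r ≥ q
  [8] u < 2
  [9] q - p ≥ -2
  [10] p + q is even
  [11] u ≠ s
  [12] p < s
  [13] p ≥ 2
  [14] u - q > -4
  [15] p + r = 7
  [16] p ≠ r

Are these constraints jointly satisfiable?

Satisfiable

Try p = 2, q = 2, r = 5, s = 5, t = 4, u = 1.
Check constraint 1: p - q = 0; constraint 4: r - p = 3; constraint 5: t - p = 2. The remaining constraints are straightforward to verify.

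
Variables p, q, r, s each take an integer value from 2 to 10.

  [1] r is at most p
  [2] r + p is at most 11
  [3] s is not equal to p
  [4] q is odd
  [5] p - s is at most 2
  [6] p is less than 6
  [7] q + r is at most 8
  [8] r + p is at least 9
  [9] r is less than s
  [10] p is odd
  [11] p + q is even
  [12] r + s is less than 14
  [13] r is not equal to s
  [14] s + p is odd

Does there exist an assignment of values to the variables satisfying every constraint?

Satisfiable

One satisfying assignment is p = 5, q = 3, r = 5, s = 6.
For the less obvious constraints — constraint 2: r + p = 10; constraint 5: p - s = -1 — and the others hold by inspection.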